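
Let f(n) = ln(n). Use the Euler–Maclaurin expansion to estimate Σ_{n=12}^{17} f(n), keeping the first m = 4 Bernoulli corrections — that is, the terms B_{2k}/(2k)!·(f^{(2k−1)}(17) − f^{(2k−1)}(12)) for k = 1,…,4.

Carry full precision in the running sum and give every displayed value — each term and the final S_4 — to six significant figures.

S_4 ≈ 16.0028

The integral term ∫_12^17 ln(x) dx = 13.3457.
Boundary: ½(f(12) + f(17)) = ½(2.48491 + 2.83321) = 2.65906.
Running total after boundary: 16.0048.
Correction k=1: B_{2}/2! · (f^{(1)}(17) − f^{(1)}(12)) = 1/12 · (0.0588235 − 0.0833333) = -0.00204248.
After k=1: 16.0028.
Correction k=2: B_{4}/4! · (f^{(3)}(17) − f^{(3)}(12)) = −1/720 · (0.000407083 − 0.00115741) = 1.04212e-06.
After k=2: 16.0028.
Correction k=3: B_{6}/6! · (f^{(5)}(17) − f^{(5)}(12)) = 1/30240 · (1.69031e-05 − 9.64506e-05) = -2.63054e-09.
After k=3: 16.0028.
Correction k=4: B_{8}/8! · (f^{(7)}(17) − f^{(7)}(12)) = −1/1209600 · (1.75465e-06 − 2.00939e-05) = 1.51614e-11.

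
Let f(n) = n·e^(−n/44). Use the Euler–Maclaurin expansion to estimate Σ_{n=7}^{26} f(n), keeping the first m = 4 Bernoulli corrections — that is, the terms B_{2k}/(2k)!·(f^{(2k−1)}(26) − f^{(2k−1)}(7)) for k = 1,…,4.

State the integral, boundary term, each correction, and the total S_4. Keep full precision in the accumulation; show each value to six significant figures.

S_4 ≈ 218.317

∫_7^26 x·e^(−x/44) dx evaluates to 208.173.
Endpoint term: (f(7) + f(26))/2 = (5.97043 + 14.3994)/2 = 10.1849.
So far: 218.358.
Correction k=1: B_{2}/2! · (f^{(1)}(26) − f^{(1)}(7)) = 1/12 · (0.226564 − 0.717227) = -0.0408886.
Partial sum through k=1: 218.317.
Correction k=2: B_{4}/4! · (f^{(3)}(26) − f^{(3)}(7)) = −1/720 · (0.000689159 − 0.00125158) = 7.81145e-07.
Partial sum through k=2: 218.317.
Correction k=3: B_{6}/6! · (f^{(5)}(26) − f^{(5)}(7)) = 1/30240 · (6.51493e-07 − 1.10160e-06) = -1.48845e-11.
Partial sum through k=3: 218.317.
Correction k=4: B_{8}/8! · (f^{(7)}(26) − f^{(7)}(7)) = −1/1209600 · (4.89161e-10 − 8.04091e-10) = 2.60359e-16.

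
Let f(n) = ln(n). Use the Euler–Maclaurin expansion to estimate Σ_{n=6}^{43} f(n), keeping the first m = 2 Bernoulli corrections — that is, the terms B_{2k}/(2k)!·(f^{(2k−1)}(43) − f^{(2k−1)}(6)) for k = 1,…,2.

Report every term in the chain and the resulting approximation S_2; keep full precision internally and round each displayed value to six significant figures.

S_2 ≈ 116.746

The integral term ∫_6^43 ln(x) dx = 113.981.
Endpoint term: (f(6) + f(43))/2 = (1.79176 + 3.76120)/2 = 2.77648.
Integral + boundary = 116.758.
Correction k=1: B_{2}/2! · (f^{(1)}(43) − f^{(1)}(6)) = 1/12 · (0.0232558 − 0.166667) = -0.0119509.
Running total after k=1: 116.746.
Correction k=2: B_{4}/4! · (f^{(3)}(43) − f^{(3)}(6)) = −1/720 · (2.51550e-05 − 0.00925926) = 1.28251e-05.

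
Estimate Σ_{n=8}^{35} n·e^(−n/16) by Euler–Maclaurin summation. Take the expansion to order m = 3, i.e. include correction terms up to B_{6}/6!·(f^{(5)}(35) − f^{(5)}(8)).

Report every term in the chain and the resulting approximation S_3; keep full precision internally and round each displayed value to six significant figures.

The integral term ∫_8^35 x·e^(−x/16) dx = 141.355.
Endpoint term: (f(8) + f(35))/2 = (4.85225 + 3.92689)/2 = 4.38957.
Running total after boundary: 145.745.
Order-1 term: 1/12 · (-0.133234 − 0.303265) = -0.0363749.
After k=1: 145.708.
Order-2 term: −1/720 · (0.000356094 − 0.00592315) = 7.73202e-06.
After k=2: 145.708.
Order-3 term: 1/30240 · (4.81497e-06 − 4.16472e-05) = -1.21800e-09.

S_3 ≈ 145.708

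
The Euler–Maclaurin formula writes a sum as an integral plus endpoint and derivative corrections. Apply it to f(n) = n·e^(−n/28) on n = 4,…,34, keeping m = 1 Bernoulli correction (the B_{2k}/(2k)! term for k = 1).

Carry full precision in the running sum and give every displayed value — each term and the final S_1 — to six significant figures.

The integral term ∫_4^34 x·e^(−x/28) dx = 261.266.
½[f(4) + f(34)] = ½[3.46751 + 10.0953] = 6.78143.
Integral + boundary = 268.047.
Order-1 term: 1/12 · (-0.0636261 − 0.743038) = -0.0672220.

S_1 ≈ 267.980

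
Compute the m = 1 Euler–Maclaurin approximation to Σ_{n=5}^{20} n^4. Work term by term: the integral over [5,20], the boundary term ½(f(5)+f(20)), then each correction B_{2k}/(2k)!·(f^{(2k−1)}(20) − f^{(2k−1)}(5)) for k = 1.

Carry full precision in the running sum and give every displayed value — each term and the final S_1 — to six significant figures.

The integral term ∫_5^20 x^4 dx = 639375.
½[f(5) + f(20)] = ½[625.000 + 160000] = 80312.5.
So far: 719688.
k=1: B_{2}/(2)! × [f^{(1)}(20) − f^{(1)}(5)] = 1/12 × (32000.0 − 500.000) = 2625.00.

S_1 ≈ 722312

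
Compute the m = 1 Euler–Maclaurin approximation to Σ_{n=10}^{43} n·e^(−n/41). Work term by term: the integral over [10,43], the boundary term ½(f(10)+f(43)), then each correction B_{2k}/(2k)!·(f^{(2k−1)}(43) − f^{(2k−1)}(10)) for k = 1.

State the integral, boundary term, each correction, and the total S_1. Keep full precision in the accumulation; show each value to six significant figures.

The integral term ∫_10^43 x·e^(−x/41) dx = 431.776.
Endpoint term: (f(10) + f(43))/2 = (7.83564 + 15.0657)/2 = 11.4507.
Integral + boundary = 443.227.
Order-1 term: 1/12 · (-0.0170910 − 0.592451) = -0.0507952.

S_1 ≈ 443.176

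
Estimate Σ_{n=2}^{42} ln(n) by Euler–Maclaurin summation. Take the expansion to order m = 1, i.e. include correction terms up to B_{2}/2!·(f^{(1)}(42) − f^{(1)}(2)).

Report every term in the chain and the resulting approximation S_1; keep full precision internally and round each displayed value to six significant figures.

∫_2^42 ln(x) dx evaluates to 115.596.
½[f(2) + f(42)] = ½[0.693147 + 3.73767] = 2.21541.
So far: 117.811.
k=1: B_{2}/(2)! × [f^{(1)}(42) − f^{(1)}(2)] = 1/12 × (0.0238095 − 0.500000) = -0.0396825.

S_1 ≈ 117.772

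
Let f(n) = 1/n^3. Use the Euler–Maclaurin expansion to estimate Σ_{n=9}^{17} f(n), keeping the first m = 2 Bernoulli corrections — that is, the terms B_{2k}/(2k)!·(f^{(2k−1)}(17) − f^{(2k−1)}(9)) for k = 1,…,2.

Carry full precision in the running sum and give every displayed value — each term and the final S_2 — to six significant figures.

The integral term ∫_9^17 1/x^3 dx = 0.00444274.
½[f(9) + f(17)] = ½[0.00137174 + 0.000203542] = 0.000787642.
Running total after boundary: 0.00523038.
Correction k=1: B_{2}/2! · (f^{(1)}(17) − f^{(1)}(9)) = 1/12 · (-3.59191e-05 − (-0.000457247)) = 3.51107e-05.
Partial sum through k=1: 0.00526549.
Correction k=2: B_{4}/4! · (f^{(3)}(17) − f^{(3)}(9)) = −1/720 · (-2.48575e-06 − (-0.000112901)) = -1.53354e-07.

S_2 ≈ 0.00526533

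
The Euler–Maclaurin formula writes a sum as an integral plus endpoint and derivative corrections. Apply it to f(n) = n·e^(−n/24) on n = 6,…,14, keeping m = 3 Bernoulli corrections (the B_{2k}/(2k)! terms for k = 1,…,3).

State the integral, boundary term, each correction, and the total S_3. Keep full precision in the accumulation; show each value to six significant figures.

S_3 ≈ 58.0219

∫_6^14 x·e^(−x/24) dx evaluates to 51.8085.
½[f(6) + f(14)] = ½[4.67280 + 7.81249] = 6.24265.
Integral + boundary = 58.0512.
Order-1 term: 1/12 · (0.232515 − 0.584101) = -0.0292988.
Running total after k=1: 58.0219.
Order-2 term: −1/720 · (0.00234129 − 0.00371823) = 1.91242e-06.
Running total after k=2: 58.0219.
Order-3 term: 1/30240 · (7.42867e-06 − 1.11500e-05) = -1.23060e-10.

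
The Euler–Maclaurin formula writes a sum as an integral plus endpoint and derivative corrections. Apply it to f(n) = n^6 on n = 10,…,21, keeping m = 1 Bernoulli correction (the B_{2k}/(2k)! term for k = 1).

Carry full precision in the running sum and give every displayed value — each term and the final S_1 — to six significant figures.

∫_10^21 x^6 dx evaluates to 2.55870e+08.
Endpoint term: (f(10) + f(21))/2 = (1.00000e+06 + 8.57661e+07)/2 = 4.33831e+07.
Running total after boundary: 2.99253e+08.
Correction k=1: B_{2}/2! · (f^{(1)}(21) − f^{(1)}(10)) = 1/12 · (2.45046e+07 − 600000) = 1.99205e+06.

S_1 ≈ 3.01245e+08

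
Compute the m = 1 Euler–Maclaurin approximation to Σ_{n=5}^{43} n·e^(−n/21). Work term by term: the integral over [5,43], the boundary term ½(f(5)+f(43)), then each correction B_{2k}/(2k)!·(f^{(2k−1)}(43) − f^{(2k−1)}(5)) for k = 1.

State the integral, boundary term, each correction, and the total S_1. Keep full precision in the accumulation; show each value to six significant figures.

Integral: ∫_5^43 x·e^(−x/21) dx = 256.886.
Endpoint term: (f(5) + f(43))/2 = (3.94064 + 5.54880)/2 = 4.74472.
Running total after boundary: 261.630.
Correction k=1: B_{2}/2! · (f^{(1)}(43) − f^{(1)}(5)) = 1/12 · (-0.135187 − 0.600478) = -0.0613054.

S_1 ≈ 261.569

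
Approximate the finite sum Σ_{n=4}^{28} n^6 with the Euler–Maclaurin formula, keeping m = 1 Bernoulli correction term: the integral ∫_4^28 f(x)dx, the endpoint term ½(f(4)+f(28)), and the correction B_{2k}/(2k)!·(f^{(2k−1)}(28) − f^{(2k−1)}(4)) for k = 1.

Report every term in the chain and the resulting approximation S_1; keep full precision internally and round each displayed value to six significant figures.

∫_4^28 x^6 dx evaluates to 1.92756e+09.
Endpoint term: (f(4) + f(28))/2 = (4096.00 + 4.81890e+08)/2 = 2.40947e+08.
Integral + boundary = 2.16851e+09.
Order-1 term: 1/12 · (1.03262e+08 − 6144.00) = 8.60467e+06.

S_1 ≈ 2.17711e+09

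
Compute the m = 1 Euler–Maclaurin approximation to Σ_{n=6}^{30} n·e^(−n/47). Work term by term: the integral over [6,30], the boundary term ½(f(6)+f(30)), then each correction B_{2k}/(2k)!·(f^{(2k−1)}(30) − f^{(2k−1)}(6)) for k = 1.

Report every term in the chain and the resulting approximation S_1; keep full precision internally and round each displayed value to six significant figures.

The integral term ∫_6^30 x·e^(−x/47) dx = 280.939.
Endpoint term: (f(6) + f(30))/2 = (5.28092 + 15.8457)/2 = 10.5633.
Running total after boundary: 291.502.
k=1: B_{2}/(2)! × [f^{(1)}(30) − f^{(1)}(6)] = 1/12 × (0.191048 − 0.767793) = -0.0480621.

S_1 ≈ 291.454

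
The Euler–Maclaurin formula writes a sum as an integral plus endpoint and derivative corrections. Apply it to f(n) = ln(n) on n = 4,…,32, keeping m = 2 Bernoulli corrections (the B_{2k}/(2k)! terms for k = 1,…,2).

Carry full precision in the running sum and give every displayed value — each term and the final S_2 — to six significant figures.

S_2 ≈ 79.7662

∫_4^32 ln(x) dx evaluates to 77.3584.
Endpoint term: (f(4) + f(32))/2 = (1.38629 + 3.46574)/2 = 2.42602.
Running total after boundary: 79.7844.
Order-1 term: 1/12 · (0.0312500 − 0.250000) = -0.0182292.
After k=1: 79.7662.
Order-2 term: −1/720 · (6.10352e-05 − 0.0312500) = 4.33180e-05.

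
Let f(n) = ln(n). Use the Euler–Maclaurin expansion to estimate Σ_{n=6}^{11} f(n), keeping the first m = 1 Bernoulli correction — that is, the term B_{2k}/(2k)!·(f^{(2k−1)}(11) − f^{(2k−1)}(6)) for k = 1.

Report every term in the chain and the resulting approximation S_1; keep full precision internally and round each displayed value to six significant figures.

The integral term ∫_6^11 ln(x) dx = 10.6263.
½[f(6) + f(11)] = ½[1.79176 + 2.39790] = 2.09483.
Integral + boundary = 12.7211.
Order-1 term: 1/12 · (0.0909091 − 0.166667) = -0.00631313.

S_1 ≈ 12.7148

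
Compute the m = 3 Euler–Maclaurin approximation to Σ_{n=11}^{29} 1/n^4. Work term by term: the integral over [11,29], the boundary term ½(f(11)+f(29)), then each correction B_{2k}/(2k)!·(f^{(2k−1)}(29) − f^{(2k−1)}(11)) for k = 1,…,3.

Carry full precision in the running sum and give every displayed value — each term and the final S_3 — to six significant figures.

S_3 ≈ 0.000273674

∫_11^29 1/x^4 dx evaluates to 0.000236771.
Endpoint term: (f(11) + f(29))/2 = (6.83013e-05 + 1.41387e-06)/2 = 3.48576e-05.
Running total after boundary: 0.000271629.
k=1: B_{2}/(2)! × [f^{(1)}(29) − f^{(1)}(11)] = 1/12 × (-1.95016e-07 − (-2.48369e-05)) = 2.05349e-06.
Partial sum through k=1: 0.000273682.
k=2: B_{4}/(4)! × [f^{(3)}(29) − f^{(3)}(11)] = −1/720 × (-6.95657e-09 − (-6.15790e-06)) = -8.54297e-09.
Partial sum through k=2: 0.000273673.
k=3: B_{6}/(6)! × [f^{(5)}(29) − f^{(5)}(11)] = 1/30240 × (-4.63220e-10 − (-2.84994e-06)) = 9.42286e-11.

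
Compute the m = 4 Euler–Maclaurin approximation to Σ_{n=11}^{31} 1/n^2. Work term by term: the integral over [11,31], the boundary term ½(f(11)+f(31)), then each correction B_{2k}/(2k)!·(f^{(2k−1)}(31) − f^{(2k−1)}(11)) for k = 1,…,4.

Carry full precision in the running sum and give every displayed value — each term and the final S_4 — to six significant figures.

S_4 ≈ 0.0634230

Integral: ∫_11^31 1/x^2 dx = 0.0586510.
½[f(11) + f(31)] = ½[0.00826446 + 0.00104058] = 0.00465252.
So far: 0.0633035.
Order-1 term: 1/12 · (-6.71344e-05 − (-0.00150263)) = 0.000119625.
Running total after k=1: 0.0634232.
Order-2 term: −1/720 · (-8.38306e-07 − (-0.000149021)) = -2.05809e-07.
Running total after k=2: 0.0634230.
Order-3 term: 1/30240 · (-2.61698e-08 − (-3.69474e-05)) = 1.22094e-09.
Running total after k=3: 0.0634230.
Order-4 term: −1/1209600 · (-1.52498e-09 − (-1.70996e-05)) = -1.41353e-11.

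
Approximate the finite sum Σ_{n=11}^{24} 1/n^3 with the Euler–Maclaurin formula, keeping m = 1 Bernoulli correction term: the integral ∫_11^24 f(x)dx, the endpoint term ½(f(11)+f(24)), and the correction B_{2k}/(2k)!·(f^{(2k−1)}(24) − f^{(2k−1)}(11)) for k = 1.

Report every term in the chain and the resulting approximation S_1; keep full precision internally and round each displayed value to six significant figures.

The integral term ∫_11^24 1/x^3 dx = 0.00326418.
Boundary: ½(f(11) + f(24)) = ½(0.000751315 + 7.23380e-05) = 0.000411826.
So far: 0.00367600.
Order-1 term: 1/12 · (-9.04225e-06 − (-0.000204904)) = 1.63218e-05.

S_1 ≈ 0.00369232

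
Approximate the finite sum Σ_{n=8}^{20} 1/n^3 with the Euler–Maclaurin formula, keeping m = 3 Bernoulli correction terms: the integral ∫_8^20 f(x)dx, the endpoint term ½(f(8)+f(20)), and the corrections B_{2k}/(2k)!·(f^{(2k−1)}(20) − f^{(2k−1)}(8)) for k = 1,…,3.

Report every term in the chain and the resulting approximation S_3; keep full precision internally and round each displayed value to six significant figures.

S_3 ≈ 0.00766072

Integral: ∫_8^20 1/x^3 dx = 0.00656250.
Endpoint term: (f(8) + f(20))/2 = (0.00195312 + 0.000125000)/2 = 0.00103906.
Running total after boundary: 0.00760156.
Correction k=1: B_{2}/2! · (f^{(1)}(20) − f^{(1)}(8)) = 1/12 · (-1.87500e-05 − (-0.000732422)) = 5.94727e-05.
Running total after k=1: 0.00766104.
Correction k=2: B_{4}/4! · (f^{(3)}(20) − f^{(3)}(8)) = −1/720 · (-9.37500e-07 − (-0.000228882)) = -3.16589e-07.
Running total after k=2: 0.00766072.
Correction k=3: B_{6}/6! · (f^{(5)}(20) − f^{(5)}(8)) = 1/30240 · (-9.84375e-08 − (-0.000150204)) = 4.96380e-09.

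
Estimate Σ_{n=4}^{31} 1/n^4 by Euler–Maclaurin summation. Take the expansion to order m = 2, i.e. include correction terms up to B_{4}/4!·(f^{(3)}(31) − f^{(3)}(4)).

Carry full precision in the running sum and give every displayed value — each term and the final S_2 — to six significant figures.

The integral term ∫_4^31 1/x^4 dx = 0.00519714.
Endpoint term: (f(4) + f(31))/2 = (0.00390625 + 1.08281e-06)/2 = 0.00195367.
Integral + boundary = 0.00715081.
k=1: B_{2}/(2)! × [f^{(1)}(31) − f^{(1)}(4)] = 1/12 × (-1.39718e-07 − (-0.00390625)) = 0.000325509.
Running total after k=1: 0.00747632.
k=2: B_{4}/(4)! × [f^{(3)}(31) − f^{(3)}(4)] = −1/720 × (-4.36164e-09 − (-0.00732422)) = -1.01725e-05.

S_2 ≈ 0.00746615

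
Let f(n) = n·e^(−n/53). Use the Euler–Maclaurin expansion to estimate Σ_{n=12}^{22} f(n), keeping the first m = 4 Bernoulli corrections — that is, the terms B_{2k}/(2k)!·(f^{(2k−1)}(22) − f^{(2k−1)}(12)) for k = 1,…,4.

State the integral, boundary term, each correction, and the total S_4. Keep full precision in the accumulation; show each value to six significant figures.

S_4 ≈ 134.422

∫_12^22 x·e^(−x/53) dx evaluates to 122.393.
½[f(12) + f(22)] = ½[9.56864 + 14.5261] = 12.0474.
So far: 134.441.
Correction k=1: B_{2}/2! · (f^{(1)}(22) − f^{(1)}(12)) = 1/12 · (0.386200 − 0.616847) = -0.0192205.
Running total after k=1: 134.422.
Correction k=2: B_{4}/4! · (f^{(3)}(22) − f^{(3)}(12)) = −1/720 · (0.000607603 − 0.000787334) = 2.49626e-07.
Running total after k=2: 134.422.
Correction k=3: B_{6}/6! · (f^{(5)}(22) − f^{(5)}(12)) = 1/30240 · (3.83666e-07 − 4.82403e-07) = -3.26511e-12.
Running total after k=3: 134.422.
Correction k=4: B_{8}/8! · (f^{(7)}(22) − f^{(7)}(12)) = −1/1209600 · (1.96165e-10 − 2.43687e-10) = 3.92876e-17.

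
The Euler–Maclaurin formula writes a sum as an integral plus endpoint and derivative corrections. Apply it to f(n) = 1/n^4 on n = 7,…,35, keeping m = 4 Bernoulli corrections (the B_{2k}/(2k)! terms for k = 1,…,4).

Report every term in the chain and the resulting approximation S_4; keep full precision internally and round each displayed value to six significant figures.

S_4 ≈ 0.00119225

The integral term ∫_7^35 1/x^4 dx = 0.000964043.
Endpoint term: (f(7) + f(35))/2 = (0.000416493 + 6.66389e-07)/2 = 0.000208580.
Integral + boundary = 0.00117262.
Order-1 term: 1/12 · (-7.61587e-08 − (-0.000237996)) = 1.98267e-05.
Partial sum through k=1: 0.00119245.
Order-2 term: −1/720 · (-1.86511e-09 − (-0.000145712)) = -2.02375e-07.
Partial sum through k=2: 0.00119225.
Order-3 term: 1/30240 · (-8.52623e-11 − (-0.000166528)) = 5.50687e-09.
Partial sum through k=3: 0.00119225.
Order-4 term: −1/1209600 · (-6.26417e-12 − (-0.000305868)) = -2.52867e-10.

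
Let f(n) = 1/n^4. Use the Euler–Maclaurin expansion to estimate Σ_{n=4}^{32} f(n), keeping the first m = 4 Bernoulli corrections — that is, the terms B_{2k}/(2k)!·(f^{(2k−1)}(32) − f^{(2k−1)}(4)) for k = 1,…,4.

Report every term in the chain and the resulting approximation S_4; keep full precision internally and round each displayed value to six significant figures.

S_4 ≈ 0.00746783

∫_4^32 1/x^4 dx evaluates to 0.00519816.
Boundary: ½(f(4) + f(32)) = ½(0.00390625 + 9.53674e-07) = 0.00195360.
Integral + boundary = 0.00715176.
Correction k=1: B_{2}/2! · (f^{(1)}(32) − f^{(1)}(4)) = 1/12 · (-1.19209e-07 − (-0.00390625)) = 0.000325511.
After k=1: 0.00747727.
Correction k=2: B_{4}/4! · (f^{(3)}(32) − f^{(3)}(4)) = −1/720 · (-3.49246e-09 − (-0.00732422)) = -1.01725e-05.
After k=2: 0.00746710.
Correction k=3: B_{6}/6! · (f^{(5)}(32) − f^{(5)}(4)) = 1/30240 · (-1.90994e-10 − (-0.0256348)) = 8.47710e-07.
After k=3: 0.00746795.
Correction k=4: B_{8}/8! · (f^{(7)}(32) − f^{(7)}(4)) = −1/1209600 · (-1.67866e-11 − (-0.144196)) = -1.19209e-07.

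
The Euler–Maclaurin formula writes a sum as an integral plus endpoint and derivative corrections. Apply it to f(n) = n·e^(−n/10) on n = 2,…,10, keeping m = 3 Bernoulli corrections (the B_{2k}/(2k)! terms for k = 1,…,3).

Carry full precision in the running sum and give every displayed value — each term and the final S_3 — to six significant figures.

S_3 ≈ 27.2754

The integral term ∫_2^10 x·e^(−x/10) dx = 24.6718.
Boundary: ½(f(2) + f(10)) = ½(1.63746 + 3.67879) = 2.65813.
Integral + boundary = 27.3299.
Correction k=1: B_{2}/2! · (f^{(1)}(10) − f^{(1)}(2)) = 1/12 · (0.00000 − 0.654985) = -0.0545821.
Partial sum through k=1: 27.2753.
Correction k=2: B_{4}/4! · (f^{(3)}(10) − f^{(3)}(2)) = −1/720 · (0.00735759 − 0.0229245) = 2.16207e-05.
Partial sum through k=2: 27.2754.
Correction k=3: B_{6}/6! · (f^{(5)}(10) − f^{(5)}(2)) = 1/30240 · (0.000147152 − 0.000392991) = -8.12960e-09.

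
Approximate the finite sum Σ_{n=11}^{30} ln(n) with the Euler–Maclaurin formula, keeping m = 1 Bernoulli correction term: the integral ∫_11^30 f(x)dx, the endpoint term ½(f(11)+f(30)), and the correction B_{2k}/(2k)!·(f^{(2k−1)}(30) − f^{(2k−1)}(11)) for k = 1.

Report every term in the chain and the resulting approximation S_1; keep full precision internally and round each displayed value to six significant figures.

∫_11^30 ln(x) dx evaluates to 56.6591.
Endpoint term: (f(11) + f(30))/2 = (2.39790 + 3.40120)/2 = 2.89955.
So far: 59.5586.
Order-1 term: 1/12 · (0.0333333 − 0.0909091) = -0.00479798.

S_1 ≈ 59.5538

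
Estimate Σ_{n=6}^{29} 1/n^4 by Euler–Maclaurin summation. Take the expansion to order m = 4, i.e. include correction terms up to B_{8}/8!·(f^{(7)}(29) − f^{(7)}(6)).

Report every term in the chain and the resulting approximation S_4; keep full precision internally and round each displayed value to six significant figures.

S_4 ≈ 0.00195833

The integral term ∫_6^29 1/x^4 dx = 0.00152954.
½[f(6) + f(29)] = ½[0.000771605 + 1.41387e-06] = 0.000386509.
Running total after boundary: 0.00191605.
k=1: B_{2}/(2)! × [f^{(1)}(29) − f^{(1)}(6)] = 1/12 × (-1.95016e-07 − (-0.000514403)) = 4.28507e-05.
After k=1: 0.00195890.
k=2: B_{4}/(4)! × [f^{(3)}(29) − f^{(3)}(6)] = −1/720 × (-6.95657e-09 − (-0.000428669)) = -5.95365e-07.
After k=2: 0.00195831.
k=3: B_{6}/(6)! × [f^{(5)}(29) − f^{(5)}(6)] = 1/30240 × (-4.63220e-10 − (-0.000666819)) = 2.20509e-08.
After k=3: 0.00195833.
k=4: B_{8}/(8)! × [f^{(7)}(29) − f^{(7)}(6)] = −1/1209600 × (-4.95717e-11 − (-0.00166705)) = -1.37818e-09.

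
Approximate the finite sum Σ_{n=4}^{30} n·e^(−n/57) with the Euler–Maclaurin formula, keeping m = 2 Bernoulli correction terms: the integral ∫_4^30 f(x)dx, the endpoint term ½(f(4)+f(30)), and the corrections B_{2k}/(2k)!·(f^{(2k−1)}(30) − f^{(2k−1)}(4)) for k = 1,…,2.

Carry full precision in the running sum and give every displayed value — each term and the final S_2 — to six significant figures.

S_2 ≈ 322.376

Integral: ∫_4^30 x·e^(−x/57) dx = 311.699.
½[f(4) + f(30)] = ½[3.72892 + 17.7233] = 10.7261.
Running total after boundary: 322.425.
Order-1 term: 1/12 · (0.279842 − 0.866811) = -0.0489141.
Partial sum through k=1: 322.376.
Order-2 term: −1/720 · (0.000449799 − 0.000840650) = 5.42848e-07.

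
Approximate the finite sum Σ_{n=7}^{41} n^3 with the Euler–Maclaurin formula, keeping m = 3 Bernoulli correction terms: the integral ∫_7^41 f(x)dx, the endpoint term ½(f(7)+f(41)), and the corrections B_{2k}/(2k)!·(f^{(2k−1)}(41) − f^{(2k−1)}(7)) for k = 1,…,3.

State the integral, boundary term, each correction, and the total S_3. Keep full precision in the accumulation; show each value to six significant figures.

Integral: ∫_7^41 x^3 dx = 705840.
Endpoint term: (f(7) + f(41))/2 = (343.000 + 68921.0)/2 = 34632.0.
Integral + boundary = 740472.
k=1: B_{2}/(2)! × [f^{(1)}(41) − f^{(1)}(7)] = 1/12 × (5043.00 − 147.000) = 408.000.
Partial sum through k=1: 740880.
k=2: B_{4}/(4)! × [f^{(3)}(41) − f^{(3)}(7)] = −1/720 × (6.00000 − 6.00000) = 0.00000.
Partial sum through k=2: 740880.
k=3: B_{6}/(6)! × [f^{(5)}(41) − f^{(5)}(7)] = 1/30240 × (0.00000 − 0.00000) = 0.00000.

S_3 ≈ 740880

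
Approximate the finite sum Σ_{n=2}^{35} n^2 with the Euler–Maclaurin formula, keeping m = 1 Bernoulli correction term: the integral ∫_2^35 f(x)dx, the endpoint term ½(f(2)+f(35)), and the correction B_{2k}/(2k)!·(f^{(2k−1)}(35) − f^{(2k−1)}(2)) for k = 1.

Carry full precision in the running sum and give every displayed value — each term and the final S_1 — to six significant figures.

The integral term ∫_2^35 x^2 dx = 14289.0.
½[f(2) + f(35)] = ½[4.00000 + 1225.00] = 614.500.
So far: 14903.5.
Correction k=1: B_{2}/2! · (f^{(1)}(35) − f^{(1)}(2)) = 1/12 · (70.0000 − 4.00000) = 5.50000.

S_1 ≈ 14909.0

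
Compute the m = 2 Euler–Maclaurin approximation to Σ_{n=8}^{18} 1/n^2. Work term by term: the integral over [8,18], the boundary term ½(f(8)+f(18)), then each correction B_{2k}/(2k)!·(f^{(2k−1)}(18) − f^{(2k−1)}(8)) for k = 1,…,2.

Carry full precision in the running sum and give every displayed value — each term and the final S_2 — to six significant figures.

∫_8^18 1/x^2 dx evaluates to 0.0694444.
½[f(8) + f(18)] = ½[0.0156250 + 0.00308642] = 0.00935571.
Running total after boundary: 0.0788002.
Order-1 term: 1/12 · (-0.000342936 − (-0.00390625)) = 0.000296943.
Partial sum through k=1: 0.0790971.
Order-2 term: −1/720 · (-1.27013e-05 − (-0.000732422)) = -9.99612e-07.

S_2 ≈ 0.0790961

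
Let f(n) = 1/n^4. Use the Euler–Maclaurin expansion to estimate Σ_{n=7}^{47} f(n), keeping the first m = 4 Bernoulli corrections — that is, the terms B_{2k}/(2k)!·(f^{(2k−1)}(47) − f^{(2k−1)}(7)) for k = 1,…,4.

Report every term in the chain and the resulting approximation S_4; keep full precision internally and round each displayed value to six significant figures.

S_4 ≈ 0.00119659

∫_7^47 1/x^4 dx evaluates to 0.000968607.
Endpoint term: (f(7) + f(47))/2 = (0.000416493 + 2.04931e-07)/2 = 0.000208349.
So far: 0.00117696.
Correction k=1: B_{2}/2! · (f^{(1)}(47) − f^{(1)}(7)) = 1/12 · (-1.74410e-08 − (-0.000237996)) = 1.98316e-05.
Running total after k=1: 0.00119679.
Correction k=2: B_{4}/4! · (f^{(3)}(47) − f^{(3)}(7)) = −1/720 · (-2.36862e-10 − (-0.000145712)) = -2.02377e-07.
Running total after k=2: 0.00119658.
Correction k=3: B_{6}/6! · (f^{(5)}(47) − f^{(5)}(7)) = 1/30240 · (-6.00466e-12 − (-0.000166528)) = 5.50687e-09.
Running total after k=3: 0.00119659.
Correction k=4: B_{8}/8! · (f^{(7)}(47) − f^{(7)}(7)) = −1/1209600 · (-2.44644e-13 − (-0.000305868)) = -2.52867e-10.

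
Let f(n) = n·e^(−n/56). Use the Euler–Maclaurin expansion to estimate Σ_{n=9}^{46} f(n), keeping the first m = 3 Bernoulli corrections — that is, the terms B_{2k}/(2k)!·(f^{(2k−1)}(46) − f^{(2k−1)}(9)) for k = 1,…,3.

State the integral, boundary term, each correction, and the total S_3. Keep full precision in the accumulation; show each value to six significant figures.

S_3 ≈ 601.329

Integral: ∫_9^46 x·e^(−x/56) dx = 587.434.
½[f(9) + f(46)] = ½[7.66382 + 20.2309] = 13.9474.
Integral + boundary = 601.382.
Order-1 term: 1/12 · (0.0785362 − 0.714681) = -0.0530121.
Partial sum through k=1: 601.329.
Order-2 term: −1/720 · (0.000305530 − 0.000770967) = 6.46440e-07.
Partial sum through k=2: 601.329.
Order-3 term: 1/30240 · (1.86868e-07 − 4.19017e-07) = -7.67691e-12.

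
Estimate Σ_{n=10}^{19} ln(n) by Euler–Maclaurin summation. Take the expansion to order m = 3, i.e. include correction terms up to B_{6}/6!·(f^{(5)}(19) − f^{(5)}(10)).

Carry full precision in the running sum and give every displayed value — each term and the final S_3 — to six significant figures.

Integral: ∫_10^19 ln(x) dx = 23.9185.
½[f(10) + f(19)] = ½[2.30259 + 2.94444] = 2.62351.
So far: 26.5420.
Order-1 term: 1/12 · (0.0526316 − 0.100000) = -0.00394737.
Running total after k=1: 26.5381.
Order-2 term: −1/720 · (0.000291588 − 0.00200000) = 2.37279e-06.
Running total after k=2: 26.5381.
Order-3 term: 1/30240 · (9.69267e-06 − 0.000240000) = -7.61598e-09.

S_3 ≈ 26.5381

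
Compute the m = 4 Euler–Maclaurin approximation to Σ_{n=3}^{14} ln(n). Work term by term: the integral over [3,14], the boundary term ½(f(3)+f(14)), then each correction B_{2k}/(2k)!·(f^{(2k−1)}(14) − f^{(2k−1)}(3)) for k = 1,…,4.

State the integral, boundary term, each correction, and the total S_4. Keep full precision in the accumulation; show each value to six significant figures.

Integral: ∫_3^14 ln(x) dx = 22.6510.
Endpoint term: (f(3) + f(14))/2 = (1.09861 + 2.63906)/2 = 1.86883.
So far: 24.5198.
k=1: B_{2}/(2)! × [f^{(1)}(14) − f^{(1)}(3)] = 1/12 × (0.0714286 − 0.333333) = -0.0218254.
Running total after k=1: 24.4980.
k=2: B_{4}/(4)! × [f^{(3)}(14) − f^{(3)}(3)] = −1/720 × (0.000728863 − 0.0740741) = 0.000101868.
Running total after k=2: 24.4981.
k=3: B_{6}/(6)! × [f^{(5)}(14) − f^{(5)}(3)] = 1/30240 × (4.46243e-05 − 0.0987654) = -3.26458e-06.
Running total after k=3: 24.4981.
k=4: B_{8}/(8)! × [f^{(7)}(14) − f^{(7)}(3)] = −1/1209600 × (6.83024e-06 − 0.329218) = 2.72165e-07.

S_4 ≈ 24.4981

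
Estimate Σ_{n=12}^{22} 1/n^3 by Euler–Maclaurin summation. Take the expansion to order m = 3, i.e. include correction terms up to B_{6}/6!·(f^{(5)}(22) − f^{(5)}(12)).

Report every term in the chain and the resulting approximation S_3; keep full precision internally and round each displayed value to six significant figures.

S_3 ≈ 0.00278644

Integral: ∫_12^22 1/x^3 dx = 0.00243916.
½[f(12) + f(22)] = ½[0.000578704 + 9.39144e-05] = 0.000336309.
Integral + boundary = 0.00277547.
Correction k=1: B_{2}/2! · (f^{(1)}(22) − f^{(1)}(12)) = 1/12 · (-1.28065e-05 − (-0.000144676)) = 1.09891e-05.
Partial sum through k=1: 0.00278646.
Correction k=2: B_{4}/4! · (f^{(3)}(22) − f^{(3)}(12)) = −1/720 · (-5.29194e-07 − (-2.00939e-05)) = -2.71732e-08.
Partial sum through k=2: 0.00278644.
Correction k=3: B_{6}/6! · (f^{(5)}(22) − f^{(5)}(12)) = 1/30240 · (-4.59218e-08 − (-5.86071e-06)) = 1.92288e-10.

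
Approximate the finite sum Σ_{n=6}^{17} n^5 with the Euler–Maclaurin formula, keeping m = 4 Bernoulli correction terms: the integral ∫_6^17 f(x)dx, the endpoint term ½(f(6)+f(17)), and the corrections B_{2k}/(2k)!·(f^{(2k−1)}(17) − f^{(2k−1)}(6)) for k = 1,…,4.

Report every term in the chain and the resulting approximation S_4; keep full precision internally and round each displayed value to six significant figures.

The integral term ∫_6^17 x^5 dx = 4.01515e+06.
Endpoint term: (f(6) + f(17))/2 = (7776.00 + 1.41986e+06)/2 = 713816.
Integral + boundary = 4.72897e+06.
Order-1 term: 1/12 · (417605 − 6480.00) = 34260.4.
Running total after k=1: 4.76323e+06.
Order-2 term: −1/720 · (17340.0 − 2160.00) = -21.0833.
Running total after k=2: 4.76321e+06.
Order-3 term: 1/30240 · (120.000 − 120.000) = 0.00000.
Running total after k=3: 4.76321e+06.
Order-4 term: −1/1209600 · (0.00000 − 0.00000) = 0.00000.

S_4 ≈ 4.76321e+06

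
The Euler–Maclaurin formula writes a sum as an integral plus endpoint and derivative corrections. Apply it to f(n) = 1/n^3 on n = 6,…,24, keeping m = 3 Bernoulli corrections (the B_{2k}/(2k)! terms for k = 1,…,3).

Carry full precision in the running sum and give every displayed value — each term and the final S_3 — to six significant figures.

S_3 ≈ 0.0155622

The integral term ∫_6^24 1/x^3 dx = 0.0130208.
Boundary: ½(f(6) + f(24)) = ½(0.00462963 + 7.23380e-05) = 0.00235098.
So far: 0.0153718.
Order-1 term: 1/12 · (-9.04225e-06 − (-0.00231481)) = 0.000192148.
Partial sum through k=1: 0.0155640.
Order-2 term: −1/720 · (-3.13967e-07 − (-0.00128601)) = -1.78569e-06.
Partial sum through k=2: 0.0155622.
Order-3 term: 1/30240 · (-2.28934e-08 − (-0.00150034)) = 4.96138e-08.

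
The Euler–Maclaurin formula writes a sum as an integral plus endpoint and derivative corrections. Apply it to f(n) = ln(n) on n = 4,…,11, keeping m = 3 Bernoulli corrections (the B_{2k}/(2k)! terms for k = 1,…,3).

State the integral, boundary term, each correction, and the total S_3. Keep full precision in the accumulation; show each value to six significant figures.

The integral term ∫_4^11 ln(x) dx = 13.8317.
Endpoint term: (f(4) + f(11))/2 = (1.38629 + 2.39790)/2 = 1.89209.
Running total after boundary: 15.7238.
Correction k=1: B_{2}/2! · (f^{(1)}(11) − f^{(1)}(4)) = 1/12 · (0.0909091 − 0.250000) = -0.0132576.
Partial sum through k=1: 15.7105.
Correction k=2: B_{4}/4! · (f^{(3)}(11) − f^{(3)}(4)) = −1/720 · (0.00150263 − 0.0312500) = 4.13158e-05.
Partial sum through k=2: 15.7105.
Correction k=3: B_{6}/6! · (f^{(5)}(11) − f^{(5)}(4)) = 1/30240 · (0.000149021 − 0.0234375) = -7.70122e-07.

S_3 ≈ 15.7105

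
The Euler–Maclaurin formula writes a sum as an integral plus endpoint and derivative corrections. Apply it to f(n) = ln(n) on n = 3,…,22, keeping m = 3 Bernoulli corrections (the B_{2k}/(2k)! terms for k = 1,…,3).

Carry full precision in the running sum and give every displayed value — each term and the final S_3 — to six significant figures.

S_3 ≈ 47.7780

Integral: ∫_3^22 ln(x) dx = 45.7071.
Endpoint term: (f(3) + f(22))/2 = (1.09861 + 3.09104)/2 = 2.09483.
Integral + boundary = 47.8019.
Correction k=1: B_{2}/2! · (f^{(1)}(22) − f^{(1)}(3)) = 1/12 · (0.0454545 − 0.333333) = -0.0239899.
After k=1: 47.7779.
Correction k=2: B_{4}/4! · (f^{(3)}(22) − f^{(3)}(3)) = −1/720 · (0.000187829 − 0.0740741) = 0.000102620.
After k=2: 47.7780.
Correction k=3: B_{6}/6! · (f^{(5)}(22) − f^{(5)}(3)) = 1/30240 · (4.65691e-06 − 0.0987654) = -3.26590e-06.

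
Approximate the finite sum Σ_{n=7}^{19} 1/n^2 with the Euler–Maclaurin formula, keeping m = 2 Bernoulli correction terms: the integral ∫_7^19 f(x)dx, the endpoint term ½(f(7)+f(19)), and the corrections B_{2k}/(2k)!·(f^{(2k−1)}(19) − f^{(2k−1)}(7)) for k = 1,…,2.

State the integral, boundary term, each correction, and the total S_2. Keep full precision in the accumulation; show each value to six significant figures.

S_2 ≈ 0.102274

∫_7^19 1/x^2 dx evaluates to 0.0902256.
Endpoint term: (f(7) + f(19))/2 = (0.0204082 + 0.00277008)/2 = 0.0115891.
So far: 0.101815.
k=1: B_{2}/(2)! × [f^{(1)}(19) − f^{(1)}(7)] = 1/12 × (-0.000291588 − (-0.00583090)) = 0.000461610.
After k=1: 0.102276.
k=2: B_{4}/(4)! × [f^{(3)}(19) − f^{(3)}(7)] = −1/720 × (-9.69267e-06 − (-0.00142798)) = -1.96984e-06.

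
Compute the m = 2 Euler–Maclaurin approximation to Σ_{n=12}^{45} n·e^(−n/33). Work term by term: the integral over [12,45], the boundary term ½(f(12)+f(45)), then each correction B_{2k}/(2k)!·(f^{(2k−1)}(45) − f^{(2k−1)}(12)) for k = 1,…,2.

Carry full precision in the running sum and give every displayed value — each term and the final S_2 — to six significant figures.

∫_12^45 x·e^(−x/33) dx evaluates to 374.042.
Boundary: ½(f(12) + f(45)) = ½(8.34173 + 11.5078) = 9.92477.
Running total after boundary: 383.967.
Order-1 term: 1/12 · (-0.0929924 − 0.442364) = -0.0446131.
Running total after k=1: 383.922.
Order-2 term: −1/720 · (0.000384266 − 0.00168288) = 1.80362e-06.

S_2 ≈ 383.922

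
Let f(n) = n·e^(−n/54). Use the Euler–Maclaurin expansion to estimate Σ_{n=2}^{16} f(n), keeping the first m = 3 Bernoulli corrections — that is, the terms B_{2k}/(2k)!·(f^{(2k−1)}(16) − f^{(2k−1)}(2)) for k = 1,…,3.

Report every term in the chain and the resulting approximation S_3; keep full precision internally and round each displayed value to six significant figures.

∫_2^16 x·e^(−x/54) dx evaluates to 103.365.
Endpoint term: (f(2) + f(16))/2 = (1.92728 + 11.8971)/2 = 6.91218.
Integral + boundary = 110.277.
k=1: B_{2}/(2)! × [f^{(1)}(16) − f^{(1)}(2)] = 1/12 × (0.523251 − 0.927950) = -0.0337249.
Running total after k=1: 110.244.
k=2: B_{4}/(4)! × [f^{(3)}(16) − f^{(3)}(2)] = −1/720 × (0.000689432 − 0.000979160) = 4.02400e-07.
Running total after k=2: 110.244.
k=3: B_{6}/(6)! × [f^{(5)}(16) − f^{(5)}(2)] = 1/30240 × (4.11325e-07 − 5.62446e-07) = -4.99740e-12.

S_3 ≈ 110.244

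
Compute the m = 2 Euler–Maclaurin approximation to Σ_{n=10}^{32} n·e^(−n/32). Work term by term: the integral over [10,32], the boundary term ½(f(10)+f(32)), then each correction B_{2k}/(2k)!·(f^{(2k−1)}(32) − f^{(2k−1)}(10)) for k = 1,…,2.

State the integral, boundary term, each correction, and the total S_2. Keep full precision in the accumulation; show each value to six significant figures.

The integral term ∫_10^32 x·e^(−x/32) dx = 229.874.
Endpoint term: (f(10) + f(32))/2 = (7.31616 + 11.7721)/2 = 9.54415.
Running total after boundary: 239.418.
Correction k=1: B_{2}/2! · (f^{(1)}(32) − f^{(1)}(10)) = 1/12 · (0.00000 − 0.502986) = -0.0419155.
Partial sum through k=1: 239.377.
Correction k=2: B_{4}/4! · (f^{(3)}(32) − f^{(3)}(10)) = −1/720 · (0.000718515 − 0.00192013) = 1.66892e-06.

S_2 ≈ 239.377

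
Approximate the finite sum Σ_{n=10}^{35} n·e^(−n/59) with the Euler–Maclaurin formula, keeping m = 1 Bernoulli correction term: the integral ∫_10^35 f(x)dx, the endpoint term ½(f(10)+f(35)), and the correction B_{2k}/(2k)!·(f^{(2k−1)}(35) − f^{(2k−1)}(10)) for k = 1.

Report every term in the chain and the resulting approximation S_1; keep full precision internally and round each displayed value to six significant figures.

Integral: ∫_10^35 x·e^(−x/59) dx = 371.892.
½[f(10) + f(35)] = ½[8.44094 + 19.3391] = 13.8900.
Running total after boundary: 385.782.
Order-1 term: 1/12 · (0.224764 − 0.701027) = -0.0396886.

S_1 ≈ 385.742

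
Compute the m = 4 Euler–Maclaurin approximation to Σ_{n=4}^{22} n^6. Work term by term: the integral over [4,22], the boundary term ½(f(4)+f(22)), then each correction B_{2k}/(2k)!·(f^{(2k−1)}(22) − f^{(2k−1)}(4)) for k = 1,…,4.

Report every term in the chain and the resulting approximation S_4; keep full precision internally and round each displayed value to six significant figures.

S_4 ≈ 4.15601e+08

The integral term ∫_4^22 x^6 dx = 3.56335e+08.
Boundary: ½(f(4) + f(22)) = ½(4096.00 + 1.13380e+08) = 5.66920e+07.
Integral + boundary = 4.13027e+08.
Order-1 term: 1/12 · (3.09218e+07 − 6144.00) = 2.57630e+06.
After k=1: 4.15603e+08.
Order-2 term: −1/720 · (1.27776e+06 − 7680.00) = -1764.00.
After k=2: 4.15601e+08.
Order-3 term: 1/30240 · (15840.0 − 2880.00) = 0.428571.
After k=3: 4.15601e+08.
Order-4 term: −1/1209600 · (0.00000 − 0.00000) = 0.00000.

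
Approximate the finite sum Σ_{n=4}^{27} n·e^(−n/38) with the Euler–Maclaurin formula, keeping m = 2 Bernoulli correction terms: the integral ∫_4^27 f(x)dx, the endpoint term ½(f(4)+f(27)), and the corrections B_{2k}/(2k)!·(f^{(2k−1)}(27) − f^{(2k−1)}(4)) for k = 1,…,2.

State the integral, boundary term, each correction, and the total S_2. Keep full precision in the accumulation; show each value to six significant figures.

S_2 ≈ 231.196

∫_4^27 x·e^(−x/38) dx evaluates to 222.818.
Boundary: ½(f(4) + f(27)) = ½(3.60035 + 13.2674) = 8.43388.
So far: 231.252.
k=1: B_{2}/(2)! × [f^{(1)}(27) − f^{(1)}(4)] = 1/12 × (0.142243 − 0.805342) = -0.0552582.
Running total after k=1: 231.196.
k=2: B_{4}/(4)! × [f^{(3)}(27) − f^{(3)}(4)] = −1/720 × (0.000779096 − 0.00180437) = 1.42400e-06.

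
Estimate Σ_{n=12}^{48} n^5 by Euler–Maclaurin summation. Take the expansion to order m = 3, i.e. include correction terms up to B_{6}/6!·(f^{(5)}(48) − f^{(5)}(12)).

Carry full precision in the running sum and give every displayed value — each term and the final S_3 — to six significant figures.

∫_12^48 x^5 dx evaluates to 2.03793e+09.
Boundary: ½(f(12) + f(48)) = ½(248832 + 2.54804e+08) = 1.27526e+08.
So far: 2.16546e+09.
Correction k=1: B_{2}/2! · (f^{(1)}(48) − f^{(1)}(12)) = 1/12 · (2.65421e+07 − 103680) = 2.20320e+06.
Partial sum through k=1: 2.16766e+09.
Correction k=2: B_{4}/4! · (f^{(3)}(48) − f^{(3)}(12)) = −1/720 · (138240 − 8640.00) = -180.000.
Partial sum through k=2: 2.16766e+09.
Correction k=3: B_{6}/6! · (f^{(5)}(48) − f^{(5)}(12)) = 1/30240 · (120.000 − 120.000) = 0.00000.

S_3 ≈ 2.16766e+09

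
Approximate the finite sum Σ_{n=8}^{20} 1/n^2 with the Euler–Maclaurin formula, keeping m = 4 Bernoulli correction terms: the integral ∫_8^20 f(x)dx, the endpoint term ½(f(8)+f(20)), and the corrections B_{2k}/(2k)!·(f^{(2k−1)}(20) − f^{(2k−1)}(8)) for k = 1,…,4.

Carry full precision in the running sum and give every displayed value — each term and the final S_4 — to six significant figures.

Integral: ∫_8^20 1/x^2 dx = 0.0750000.
Endpoint term: (f(8) + f(20))/2 = (0.0156250 + 0.00250000)/2 = 0.00906250.
Running total after boundary: 0.0840625.
Correction k=1: B_{2}/2! · (f^{(1)}(20) − f^{(1)}(8)) = 1/12 · (-0.000250000 − (-0.00390625)) = 0.000304687.
Partial sum through k=1: 0.0843672.
Correction k=2: B_{4}/4! · (f^{(3)}(20) − f^{(3)}(8)) = −1/720 · (-7.50000e-06 − (-0.000732422)) = -1.00684e-06.
Partial sum through k=2: 0.0843662.
Correction k=3: B_{6}/6! · (f^{(5)}(20) − f^{(5)}(8)) = 1/30240 · (-5.62500e-07 − (-0.000343323)) = 1.13347e-08.
Partial sum through k=3: 0.0843662.
Correction k=4: B_{8}/8! · (f^{(7)}(20) − f^{(7)}(8)) = −1/1209600 · (-7.87500e-08 − (-0.000300407)) = -2.48288e-10.

S_4 ≈ 0.0843662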